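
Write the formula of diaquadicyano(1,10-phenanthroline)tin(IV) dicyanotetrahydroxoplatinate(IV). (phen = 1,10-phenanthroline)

[Sn(CN)2(H2O)2(phen)][Pt(CN)2(OH)4]

Cation [Sn…]: ligand charges -2, Sn(IV) ⇒ ion charge 2+.
Anion [Pt…]: ligand charges -6, Pt(IV) ⇒ ion charge 2−.
One 2+ cation balances one 2− anion.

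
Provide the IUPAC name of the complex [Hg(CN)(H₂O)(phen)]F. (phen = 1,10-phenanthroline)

The 1 fluoride counter-ion carries a total charge of -1, so each complex ion is 1+.
Ligand charges: 1×cyano (-1 each), 1×aqua (neutral), 1×1,10-phenanthroline (neutral); total -1. So Hg + (-1) = 1+, giving Hg = +2.
Ligands are named alphabetically: aqua before cyano before phenanthroline.

aquacyano(1,10-phenanthroline)mercury(II) fluoride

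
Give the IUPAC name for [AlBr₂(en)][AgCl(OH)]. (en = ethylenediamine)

dibromo(ethylenediamine)aluminium(III) chlorohydroxoargentate(I)

Both ions are complex: the cation is named first with the plain metal name, the anion second with the -ate form; each ion's ligands are alphabetised independently.
Aluminium is always +3 in its complexes; the cation's ligand charges sum to -2, so the complex cation is 1+.
A 1:1 salt means the anion carries the equal and opposite charge, 1−.
Anion: ligand charges sum to -2; for the ion to be 1−, Ag = +1.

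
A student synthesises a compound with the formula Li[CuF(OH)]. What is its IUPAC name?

The 1 lithium counter-ion carries a total charge of +1, so each complex ion is 1−.
Ligand charges: 1×hydroxo (-1 each), 1×fluoro (-1 each); total -2. So Cu + (-2) = 1−, giving Cu = +1.
Ligands are named alphabetically: fluoro before hydroxo.
The complex ion is anionic, so copper takes the -ate form cuprate(I).

lithium fluorohydroxocuprate(I)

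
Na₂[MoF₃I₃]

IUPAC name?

The 2 sodium counter-ions carry a total charge of +2, so each complex ion is 2−.
Ligand charges: 3×iodo (-1 each), 3×fluoro (-1 each); total -6. So Mo + (-6) = 2−, giving Mo = +4.
The complex ion is anionic, so molybdenum takes the -ate form molybdate(IV).

sodium trifluorotriiodomolybdate(IV)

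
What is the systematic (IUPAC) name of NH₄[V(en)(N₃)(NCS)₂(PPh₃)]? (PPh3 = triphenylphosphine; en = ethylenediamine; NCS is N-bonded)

The 1 ammonium counter-ion carries a total charge of +1, so each complex ion is 1−.
Ligand charges: 1×triphenylphosphine (neutral), 1×ethylenediamine (neutral), 2×isothiocyanato (-1 each), 1×azido (-1 each); total -3. So V + (-3) = 1−, giving V = +2.
Ligands are named alphabetically: azido before ethylenediamine before isothiocyanato before triphenylphosphine.
The complex ion is anionic, so vanadium takes the -ate form vanadate(II).

ammonium azido(ethylenediamine)diisothiocyanato(triphenylphosphine)vanadate(II)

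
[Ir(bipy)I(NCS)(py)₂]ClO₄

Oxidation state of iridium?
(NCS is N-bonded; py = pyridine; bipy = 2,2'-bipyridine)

+3

1 perchlorate outside the brackets (-1 each) → the complex ion is 1+.
Ligand charges: 1×I = -1; 1×NCS = -1; 2×py neutral; 1×bipy neutral; sum -2.
Ir + (-2) = 1+ ⇒ Ir is +3.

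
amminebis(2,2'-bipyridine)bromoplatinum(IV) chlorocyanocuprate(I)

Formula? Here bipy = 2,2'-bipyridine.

Cation [Pt…]: ligand charges -1, Pt(IV) ⇒ ion charge 3+.
Anion [Cu…]: ligand charges -2, Cu(I) ⇒ ion charge 1−.
One 3+ cation requires 3 of the 1− anion.

[Pt(bipy)2Br(NH3)][CuCl(CN)]3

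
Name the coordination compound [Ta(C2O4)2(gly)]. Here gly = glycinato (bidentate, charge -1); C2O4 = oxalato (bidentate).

(glycinato)dioxalatotantalum(V)

There is no counter-ion, so the complex is neutral overall.
Ligand charges: 1×glycinato (-1 each), 2×oxalato (-2 each); total -5. So Ta + (-5) = 0, giving Ta = +5.
Ligands are named alphabetically: glycinato before oxalato.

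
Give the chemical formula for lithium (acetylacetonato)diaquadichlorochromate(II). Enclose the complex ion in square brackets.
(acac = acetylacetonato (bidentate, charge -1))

Li[Cr(acac)Cl2(H2O)2]

Ligands: 2 aqua (H2O, neutral), 1 acetylacetonato (acac, -1), 2 chloro (Cl, -1). Ligand charge sum = -3.
Charge balance with lithium (+1) requires 1 complex ion per 1 lithium.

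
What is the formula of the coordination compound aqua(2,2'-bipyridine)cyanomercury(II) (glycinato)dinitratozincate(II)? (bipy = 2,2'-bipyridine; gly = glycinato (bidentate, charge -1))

[Hg(bipy)(CN)(H2O)][Zn(gly)(NO3)2]

Cation [Hg…]: ligand charges -1, Hg(II) ⇒ ion charge 1+.
Anion [Zn…]: ligand charges -3, Zn(II) ⇒ ion charge 1−.
One 1+ cation balances one 1− anion.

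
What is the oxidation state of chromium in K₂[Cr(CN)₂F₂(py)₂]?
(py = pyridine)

+2

2 potassium outside the brackets (+1 each) → the complex ion is 2−.
Ligand charges: 2×F = -2; 2×CN = -2; 2×py neutral; sum -4.
Cr + (-4) = 2− ⇒ Cr is +2.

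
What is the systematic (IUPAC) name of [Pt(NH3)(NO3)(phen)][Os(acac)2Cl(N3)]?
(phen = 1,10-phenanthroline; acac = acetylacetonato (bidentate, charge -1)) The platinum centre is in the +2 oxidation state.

amminenitrato(1,10-phenanthroline)platinum(II) bis(acetylacetonato)azidochloroosmate(III)

Both ions are complex: the cation is named first with the plain metal name, the anion second with the -ate form; each ion's ligands are alphabetised independently.
Pt is given as +2; the cation's ligand charges sum to -1, so the complex cation is 1+.
A 1:1 salt means the anion carries the equal and opposite charge, 1−.
Anion: ligand charges sum to -4; for the ion to be 1−, Os = +3.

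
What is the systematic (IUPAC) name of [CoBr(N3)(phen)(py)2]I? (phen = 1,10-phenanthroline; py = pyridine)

azidobromo(1,10-phenanthroline)bis(pyridine)cobalt(III) iodide

The 1 iodide counter-ion carries a total charge of -1, so each complex ion is 1+.
Ligand charges: 1×1,10-phenanthroline (neutral), 2×pyridine (neutral), 1×azido (-1 each), 1×bromo (-1 each); total -2. So Co + (-2) = 1+, giving Co = +3.
Ligands are named alphabetically: azido before bromo before phenanthroline before pyridine.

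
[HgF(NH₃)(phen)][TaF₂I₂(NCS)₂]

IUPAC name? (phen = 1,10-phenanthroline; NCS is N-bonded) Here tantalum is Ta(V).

Both ions are complex: the cation is named first with the plain metal name, the anion second with the -ate form; each ion's ligands are alphabetised independently.
Ta is given as +5; the anion's ligand charges sum to -6, so the complex anion is 1−.
A 1:1 salt means the cation carries the equal and opposite charge, 1+.
Cation: ligand charges sum to -1; for the ion to be 1+, Hg = +2.

amminefluoro(1,10-phenanthroline)mercury(II) difluorodiiododiisothiocyanatotantalate(V)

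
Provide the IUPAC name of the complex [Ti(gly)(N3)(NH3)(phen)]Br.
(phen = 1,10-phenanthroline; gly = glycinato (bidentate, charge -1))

ammineazido(glycinato)(1,10-phenanthroline)titanium(III) bromide

The 1 bromide counter-ion carries a total charge of -1, so each complex ion is 1+.
Ligand charges: 1×ammine (neutral), 1×1,10-phenanthroline (neutral), 1×glycinato (-1 each), 1×azido (-1 each); total -2. So Ti + (-2) = 1+, giving Ti = +3.
Ligands are named alphabetically: ammine before azido before glycinato before phenanthroline.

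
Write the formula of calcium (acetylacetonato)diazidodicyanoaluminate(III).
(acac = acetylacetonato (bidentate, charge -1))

Ligands: 2 cyano (CN, -1), 1 acetylacetonato (acac, -1), 2 azido (N3, -1). Ligand charge sum = -5.
Charge balance with calcium (+2) requires 1 complex ion per 1 calcium.

Ca[Al(acac)(CN)2(N3)2]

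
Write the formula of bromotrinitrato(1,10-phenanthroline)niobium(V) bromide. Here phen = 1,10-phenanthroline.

Ligands: 1 1,10-phenanthroline (phen, neutral), 3 nitrato (NO3, -1), 1 bromo (Br, -1). Ligand charge sum = -4.
Charge balance with bromide (-1) requires 1 complex ion per 1 bromide.

[NbBr(NO3)3(phen)]Br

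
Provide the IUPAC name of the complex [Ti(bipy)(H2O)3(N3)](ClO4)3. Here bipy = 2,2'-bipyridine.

triaquaazido(2,2'-bipyridine)titanium(IV) perchlorate

The 3 perchlorate counter-ions carry a total charge of -3, so each complex ion is 3+.
Ligand charges: 1×azido (-1 each), 1×2,2'-bipyridine (neutral), 3×aqua (neutral); total -1. So Ti + (-1) = 3+, giving Ti = +4.
Ligands are named alphabetically: aqua before azido before bipyridine.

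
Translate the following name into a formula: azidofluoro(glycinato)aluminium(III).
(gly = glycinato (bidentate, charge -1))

Ligands: 1 fluoro (F, -1), 1 glycinato (gly, -1), 1 azido (N3, -1). Ligand charge sum = -3.
With Al in oxidation state +3, the complex ion is [Al...].

[AlF(gly)(N3)]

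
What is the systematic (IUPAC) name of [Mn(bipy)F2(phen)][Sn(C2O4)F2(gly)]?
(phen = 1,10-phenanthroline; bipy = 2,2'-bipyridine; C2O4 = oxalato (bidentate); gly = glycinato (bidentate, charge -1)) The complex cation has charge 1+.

Both ions are complex: the cation is named first with the plain metal name, the anion second with the -ate form; each ion's ligands are alphabetised independently.
The complex cation is given as 1+; its ligand charges sum to -2, so Mn = +3.
A 1:1 salt means the anion carries the equal and opposite charge, 1−.
Anion: ligand charges sum to -5; for the ion to be 1−, Sn = +4.

(2,2'-bipyridine)difluoro(1,10-phenanthroline)manganese(III) difluoro(glycinato)oxalatostannate(IV)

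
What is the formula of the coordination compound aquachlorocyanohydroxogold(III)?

[AuCl(CN)(H2O)(OH)]

Ligands: 1 cyano (CN, -1), 1 aqua (H2O, neutral), 1 hydroxo (OH, -1), 1 chloro (Cl, -1). Ligand charge sum = -3.
With Au in oxidation state +3, the complex ion is [Au...].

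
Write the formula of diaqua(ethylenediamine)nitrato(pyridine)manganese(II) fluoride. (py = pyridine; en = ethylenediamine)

[Mn(en)(H2O)2(NO3)(py)]F

Ligands: 2 aqua (H2O, neutral), 1 pyridine (py, neutral), 1 nitrato (NO3, -1), 1 ethylenediamine (en, neutral). Ligand charge sum = -1.
With Mn in oxidation state +2, the complex ion is [Mn...]^1+.
Charge balance with fluoride (-1) requires 1 complex ion per 1 fluoride.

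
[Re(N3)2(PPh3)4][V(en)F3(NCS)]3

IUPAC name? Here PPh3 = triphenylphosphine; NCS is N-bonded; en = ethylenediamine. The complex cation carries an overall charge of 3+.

diazidotetrakis(triphenylphosphine)rhenium(V) (ethylenediamine)trifluoroisothiocyanatovanadate(III)

The complex cation is given as 3+; its ligand charges sum to -2, so Re = +5.
With 3 anions per cation, each anion must be 3/3 = 1−.
Anion: ligand charges sum to -4; for the ion to be 1−, V = +3.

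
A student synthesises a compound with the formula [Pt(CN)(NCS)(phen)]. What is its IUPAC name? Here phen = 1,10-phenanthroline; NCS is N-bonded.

There is no counter-ion, so the complex is neutral overall.
Ligand charges: 1×1,10-phenanthroline (neutral), 1×cyano (-1 each), 1×isothiocyanato (-1 each); total -2. So Pt + (-2) = 0, giving Pt = +2.
Ligands are named alphabetically: cyano before isothiocyanato before phenanthroline.

cyanoisothiocyanato(1,10-phenanthroline)platinum(II)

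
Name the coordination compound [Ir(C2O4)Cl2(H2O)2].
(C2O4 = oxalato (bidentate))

diaquadichlorooxalatoiridium(IV)

There is no counter-ion, so the complex is neutral overall.
Ligand charges: 2×aqua (neutral), 2×chloro (-1 each), 1×oxalato (-2 each); total -4. So Ir + (-4) = 0, giving Ir = +4.
Ligands are named alphabetically: aqua before chloro before oxalato.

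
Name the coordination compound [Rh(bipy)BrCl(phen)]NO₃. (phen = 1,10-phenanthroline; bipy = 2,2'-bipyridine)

The 1 nitrate counter-ion carries a total charge of -1, so each complex ion is 1+.
Ligand charges: 1×bromo (-1 each), 1×chloro (-1 each), 1×1,10-phenanthroline (neutral), 1×2,2'-bipyridine (neutral); total -2. So Rh + (-2) = 1+, giving Rh = +3.
Ligands are named alphabetically: bipyridine before bromo before chloro before phenanthroline.

(2,2'-bipyridine)bromochloro(1,10-phenanthroline)rhodium(III) nitrate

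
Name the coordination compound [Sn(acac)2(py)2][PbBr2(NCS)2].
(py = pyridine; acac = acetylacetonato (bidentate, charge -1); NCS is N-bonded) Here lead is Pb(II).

Pb is given as +2; the anion's ligand charges sum to -4, so the complex anion is 2−.
A 1:1 salt means the cation carries the equal and opposite charge, 2+.
Cation: ligand charges sum to -2; for the ion to be 2+, Sn = +4.

bis(acetylacetonato)bis(pyridine)tin(IV) dibromodiisothiocyanatoplumbate(II)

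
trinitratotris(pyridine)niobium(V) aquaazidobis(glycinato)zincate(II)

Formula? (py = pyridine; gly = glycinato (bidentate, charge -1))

Cation [Nb…]: ligand charges -3, Nb(V) ⇒ ion charge 2+.
Anion [Zn…]: ligand charges -3, Zn(II) ⇒ ion charge 1−.

[Nb(NO3)3(py)3][Zn(gly)2(H2O)(N3)]2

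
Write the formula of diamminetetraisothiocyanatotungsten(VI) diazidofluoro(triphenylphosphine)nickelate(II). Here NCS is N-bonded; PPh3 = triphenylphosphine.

[W(NCS)4(NH3)2][NiF(N3)2(PPh3)]2

Cation [W…]: ligand charges -4, W(VI) ⇒ ion charge 2+.
Anion [Ni…]: ligand charges -3, Ni(II) ⇒ ion charge 1−.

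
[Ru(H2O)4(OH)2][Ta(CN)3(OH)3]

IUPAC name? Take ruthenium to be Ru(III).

tetraaquadihydroxoruthenium(III) tricyanotrihydroxotantalate(V)

Both ions are complex: the cation is named first with the plain metal name, the anion second with the -ate form; each ion's ligands are alphabetised independently.
Ru is given as +3; the cation's ligand charges sum to -2, so the complex cation is 1+.
A 1:1 salt means the anion carries the equal and opposite charge, 1−.
Anion: ligand charges sum to -6; for the ion to be 1−, Ta = +5.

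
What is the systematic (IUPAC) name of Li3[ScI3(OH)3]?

The 3 lithium counter-ions carry a total charge of +3, so each complex ion is 3−.
Ligand charges: 3×hydroxo (-1 each), 3×iodo (-1 each); total -6. So Sc + (-6) = 3−, giving Sc = +3.
Ligands are named alphabetically: hydroxo before iodo.
The complex ion is anionic, so scandium takes the -ate form scandate(III).

lithium trihydroxotriiodoscandate(III)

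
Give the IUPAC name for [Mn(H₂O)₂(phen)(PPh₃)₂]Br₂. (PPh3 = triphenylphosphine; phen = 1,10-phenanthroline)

diaqua(1,10-phenanthroline)bis(triphenylphosphine)manganese(II) bromide

The 2 bromide counter-ions carry a total charge of -2, so each complex ion is 2+.
Ligand charges: 2×triphenylphosphine (neutral), 1×1,10-phenanthroline (neutral), 2×aqua (neutral); total 0. So Mn + (0) = 2+, giving Mn = +2.
Ligands are named alphabetically: aqua before phenanthroline before triphenylphosphine.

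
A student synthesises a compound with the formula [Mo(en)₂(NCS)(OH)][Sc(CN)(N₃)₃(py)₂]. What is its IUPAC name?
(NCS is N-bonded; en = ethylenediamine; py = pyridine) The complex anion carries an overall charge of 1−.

bis(ethylenediamine)hydroxoisothiocyanatomolybdenum(III) triazidocyanobis(pyridine)scandate(III)

The complex anion is given as 1−; its ligand charges sum to -4, so Sc = +3.
A 1:1 salt means the cation carries the equal and opposite charge, 1+.
Cation: ligand charges sum to -2; for the ion to be 1+, Mo = +3.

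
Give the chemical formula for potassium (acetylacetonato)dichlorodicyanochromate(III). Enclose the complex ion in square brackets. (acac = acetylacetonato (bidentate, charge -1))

K2[Cr(acac)Cl2(CN)2]

Ligands: 2 cyano (CN, -1), 2 chloro (Cl, -1), 1 acetylacetonato (acac, -1). Ligand charge sum = -5.
With Cr in oxidation state +3, the complex ion is [Cr...]^2−.
Charge balance with potassium (+1) requires 1 complex ion per 2 potassium.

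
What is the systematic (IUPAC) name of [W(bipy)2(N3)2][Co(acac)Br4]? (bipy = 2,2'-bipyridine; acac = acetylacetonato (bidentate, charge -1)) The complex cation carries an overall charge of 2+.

Both ions are complex: the cation is named first with the plain metal name, the anion second with the -ate form; each ion's ligands are alphabetised independently.
The complex cation is given as 2+; its ligand charges sum to -2, so W = +4.
A 1:1 salt means the anion carries the equal and opposite charge, 2−.
Anion: ligand charges sum to -5; for the ion to be 2−, Co = +3.

diazidobis(2,2'-bipyridine)tungsten(IV) (acetylacetonato)tetrabromocobaltate(III)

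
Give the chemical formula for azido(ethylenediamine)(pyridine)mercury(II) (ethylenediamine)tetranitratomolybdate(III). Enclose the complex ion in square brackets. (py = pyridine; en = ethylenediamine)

[Hg(en)(N3)(py)][Mo(en)(NO3)4]

Cation [Hg…]: ligand charges -1, Hg(II) ⇒ ion charge 1+.
Anion [Mo…]: ligand charges -4, Mo(III) ⇒ ion charge 1−.
One 1+ cation balances one 1− anion.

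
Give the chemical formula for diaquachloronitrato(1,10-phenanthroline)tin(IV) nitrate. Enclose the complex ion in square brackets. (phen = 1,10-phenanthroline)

[SnCl(H2O)2(NO3)(phen)](NO3)2

Ligands: 1 1,10-phenanthroline (phen, neutral), 1 nitrato (NO3, -1), 1 chloro (Cl, -1), 2 aqua (H2O, neutral). Ligand charge sum = -2.
With Sn in oxidation state +4, the complex ion is [Sn...]^2+.
Charge balance with nitrate (-1) requires 1 complex ion per 2 nitrate.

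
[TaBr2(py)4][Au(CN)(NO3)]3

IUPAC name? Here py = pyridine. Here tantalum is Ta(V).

Ta is given as +5; the cation's ligand charges sum to -2, so the complex cation is 3+.
With 3 anions per cation, each anion must be 3/3 = 1−.
Anion: ligand charges sum to -2; for the ion to be 1−, Au = +1.

dibromotetrakis(pyridine)tantalum(V) cyanonitratoaurate(I)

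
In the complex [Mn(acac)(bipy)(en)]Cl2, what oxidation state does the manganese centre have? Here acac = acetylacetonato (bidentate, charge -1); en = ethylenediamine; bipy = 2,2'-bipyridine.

+3

2 chloride outside the brackets (-1 each) → the complex ion is 2+.
Ligand charges: 1×acac = -1; 1×en neutral; 1×bipy neutral; sum -1.
Mn + (-1) = 2+ ⇒ Mn is +3.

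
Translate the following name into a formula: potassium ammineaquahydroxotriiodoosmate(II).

K2[Os(H2O)I3(NH3)(OH)]

Ligands: 1 aqua (H2O, neutral), 1 hydroxo (OH, -1), 1 ammine (NH3, neutral), 3 iodo (I, -1). Ligand charge sum = -4.
With Os in oxidation state +2, the complex ion is [Os...]^2−.
Charge balance with potassium (+1) requires 1 complex ion per 2 potassium.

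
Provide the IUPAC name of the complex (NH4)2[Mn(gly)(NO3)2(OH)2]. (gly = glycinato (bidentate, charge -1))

The 2 ammonium counter-ions carry a total charge of +2, so each complex ion is 2−.
Ligand charges: 1×glycinato (-1 each), 2×nitrato (-1 each), 2×hydroxo (-1 each); total -5. So Mn + (-5) = 2−, giving Mn = +3.
Ligands are named alphabetically: glycinato before hydroxo before nitrato.
The complex ion is anionic, so manganese takes the -ate form manganate(III).

ammonium (glycinato)dihydroxodinitratomanganate(III)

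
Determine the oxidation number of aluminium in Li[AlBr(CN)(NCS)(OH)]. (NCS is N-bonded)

+3

1 lithium outside the brackets (+1 each) → the complex ion is 1−.
Ligand charges: 1×OH = -1; 1×CN = -1; 1×Br = -1; 1×NCS = -1; sum -4.
Al + (-4) = 1− ⇒ Al is +3.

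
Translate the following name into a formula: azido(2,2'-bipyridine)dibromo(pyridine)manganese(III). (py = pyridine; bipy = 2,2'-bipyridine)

[Mn(bipy)Br2(N3)(py)]

Ligands: 1 pyridine (py, neutral), 1 azido (N3, -1), 2 bromo (Br, -1), 1 2,2'-bipyridine (bipy, neutral). Ligand charge sum = -3.
With Mn in oxidation state +3, the complex ion is [Mn...].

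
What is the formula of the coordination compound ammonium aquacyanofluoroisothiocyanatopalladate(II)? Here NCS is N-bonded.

NH4[Pd(CN)F(H2O)(NCS)]

Ligands: 1 cyano (CN, -1), 1 fluoro (F, -1), 1 aqua (H2O, neutral), 1 isothiocyanato (NCS, -1). Ligand charge sum = -3.
With Pd in oxidation state +2, the complex ion is [Pd...]^1−.
Charge balance with ammonium (+1) requires 1 complex ion per 1 ammonium.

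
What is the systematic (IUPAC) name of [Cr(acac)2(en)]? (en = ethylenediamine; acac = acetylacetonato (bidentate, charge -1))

There is no counter-ion, so the complex is neutral overall.
Ligand charges: 1×ethylenediamine (neutral), 2×acetylacetonato (-1 each); total -2. So Cr + (-2) = 0, giving Cr = +2.
Ligands are named alphabetically: acetylacetonato before ethylenediamine.

bis(acetylacetonato)(ethylenediamine)chromium(II)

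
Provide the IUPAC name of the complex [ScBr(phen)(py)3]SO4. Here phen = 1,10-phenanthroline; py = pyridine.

The 1 sulfate counter-ion carries a total charge of -2, so each complex ion is 2+.
Ligand charges: 1×bromo (-1 each), 1×1,10-phenanthroline (neutral), 3×pyridine (neutral); total -1. So Sc + (-1) = 2+, giving Sc = +3.
Ligands are named alphabetically: bromo before phenanthroline before pyridine.

bromo(1,10-phenanthroline)tris(pyridine)scandium(III) sulfate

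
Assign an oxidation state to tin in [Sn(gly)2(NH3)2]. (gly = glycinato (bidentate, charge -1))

+2

No counter-ion: the bracketed complex is neutral.
Ligand charges: 2×NH3 neutral; 2×gly = -2; sum -2.
Sn + (-2) = 0 ⇒ Sn is +2.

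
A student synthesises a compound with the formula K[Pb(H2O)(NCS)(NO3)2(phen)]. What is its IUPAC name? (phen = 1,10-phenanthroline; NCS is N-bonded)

The 1 potassium counter-ion carries a total charge of +1, so each complex ion is 1−.
Ligand charges: 2×nitrato (-1 each), 1×1,10-phenanthroline (neutral), 1×aqua (neutral), 1×isothiocyanato (-1 each); total -3. So Pb + (-3) = 1−, giving Pb = +2.
The complex ion is anionic, so lead takes the -ate form plumbate(II).

potassium aquaisothiocyanatodinitrato(1,10-phenanthroline)plumbate(II)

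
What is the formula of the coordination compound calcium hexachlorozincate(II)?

Ligands: 6 chloro (Cl, -1). Ligand charge sum = -6.
With Zn in oxidation state +2, the complex ion is [Zn...]^4−.
Charge balance with calcium (+2) requires 1 complex ion per 2 calcium.

Ca2[ZnCl6]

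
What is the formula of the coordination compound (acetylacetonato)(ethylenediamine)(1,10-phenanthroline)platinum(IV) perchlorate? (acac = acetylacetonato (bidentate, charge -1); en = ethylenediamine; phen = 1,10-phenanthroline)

Ligands: 1 acetylacetonato (acac, -1), 1 ethylenediamine (en, neutral), 1 1,10-phenanthroline (phen, neutral). Ligand charge sum = -1.
Charge balance with perchlorate (-1) requires 1 complex ion per 3 perchlorate.

[Pt(acac)(en)(phen)](ClO4)3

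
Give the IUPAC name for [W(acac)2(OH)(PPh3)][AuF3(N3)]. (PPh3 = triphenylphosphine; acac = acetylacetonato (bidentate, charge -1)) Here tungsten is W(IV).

W is given as +4; the cation's ligand charges sum to -3, so the complex cation is 1+.
A 1:1 salt means the anion carries the equal and opposite charge, 1−.
Anion: ligand charges sum to -4; for the ion to be 1−, Au = +3.

bis(acetylacetonato)hydroxo(triphenylphosphine)tungsten(IV) azidotrifluoroaurate(III)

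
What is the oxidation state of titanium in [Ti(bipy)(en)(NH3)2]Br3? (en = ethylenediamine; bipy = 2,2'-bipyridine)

3 bromide outside the brackets (-1 each) → the complex ion is 3+.
Ligand charges: 2×NH3 neutral; 1×en neutral; 1×bipy neutral; sum 0.
Ti + (0) = 3+ ⇒ Ti is +3.

+3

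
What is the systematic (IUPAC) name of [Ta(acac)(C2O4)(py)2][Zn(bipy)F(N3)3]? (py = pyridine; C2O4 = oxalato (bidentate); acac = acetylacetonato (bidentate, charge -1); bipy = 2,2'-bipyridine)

(acetylacetonato)oxalatobis(pyridine)tantalum(V) triazido(2,2'-bipyridine)fluorozincate(II)

Both ions are complex: the cation is named first with the plain metal name, the anion second with the -ate form; each ion's ligands are alphabetised independently.
Zinc is always +2 in its complexes; the anion's ligand charges sum to -4, so the complex anion is 2−.
A 1:1 salt means the cation carries the equal and opposite charge, 2+.
Cation: ligand charges sum to -3; for the ion to be 2+, Ta = +5.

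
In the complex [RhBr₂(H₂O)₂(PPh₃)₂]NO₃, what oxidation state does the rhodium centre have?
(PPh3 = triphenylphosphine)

1 nitrate outside the brackets (-1 each) → the complex ion is 1+.
Ligand charges: 2×H2O neutral; 2×PPh3 neutral; 2×Br = -2; sum -2.
Rh + (-2) = 1+ ⇒ Rh is +3.

+3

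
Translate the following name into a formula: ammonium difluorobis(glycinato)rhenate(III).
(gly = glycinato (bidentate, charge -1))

Ligands: 2 fluoro (F, -1), 2 glycinato (gly, -1). Ligand charge sum = -4.
With Re in oxidation state +3, the complex ion is [Re...]^1−.
Charge balance with ammonium (+1) requires 1 complex ion per 1 ammonium.

NH4[ReF2(gly)2]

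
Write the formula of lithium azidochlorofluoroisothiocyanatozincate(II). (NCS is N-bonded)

Ligands: 1 azido (N3, -1), 1 chloro (Cl, -1), 1 isothiocyanato (NCS, -1), 1 fluoro (F, -1). Ligand charge sum = -4.
With Zn in oxidation state +2, the complex ion is [Zn...]^2−.
Charge balance with lithium (+1) requires 1 complex ion per 2 lithium.

Li2[ZnClF(N3)(NCS)]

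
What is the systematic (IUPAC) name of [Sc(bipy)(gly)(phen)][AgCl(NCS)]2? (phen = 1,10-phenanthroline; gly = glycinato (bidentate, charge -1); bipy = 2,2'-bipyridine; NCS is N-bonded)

Both ions are complex: the cation is named first with the plain metal name, the anion second with the -ate form; each ion's ligands are alphabetised independently.
Scandium is always +3 in its complexes; the cation's ligand charges sum to -1, so the complex cation is 2+.
With 2 anions per cation, each anion must be 2/2 = 1−.
Anion: ligand charges sum to -2; for the ion to be 1−, Ag = +1.

(2,2'-bipyridine)(glycinato)(1,10-phenanthroline)scandium(III) chloroisothiocyanatoargentate(I)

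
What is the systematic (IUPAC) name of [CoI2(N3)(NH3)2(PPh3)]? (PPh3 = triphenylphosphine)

diammineazidodiiodo(triphenylphosphine)cobalt(III)

There is no counter-ion, so the complex is neutral overall.
Ligand charges: 2×iodo (-1 each), 1×azido (-1 each), 1×triphenylphosphine (neutral), 2×ammine (neutral); total -3. So Co + (-3) = 0, giving Co = +3.
Ligands are named alphabetically: ammine before azido before iodo before triphenylphosphine.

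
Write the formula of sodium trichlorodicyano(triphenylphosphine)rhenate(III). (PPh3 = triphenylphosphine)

Ligands: 1 triphenylphosphine (PPh3, neutral), 2 cyano (CN, -1), 3 chloro (Cl, -1). Ligand charge sum = -5.
With Re in oxidation state +3, the complex ion is [Re...]^2−.
Charge balance with sodium (+1) requires 1 complex ion per 2 sodium.

Na2[ReCl3(CN)2(PPh3)]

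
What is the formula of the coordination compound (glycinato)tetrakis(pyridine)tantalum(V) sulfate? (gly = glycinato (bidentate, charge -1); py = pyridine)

Ligands: 1 glycinato (gly, -1), 4 pyridine (py, neutral). Ligand charge sum = -1.
Charge balance with sulfate (-2) requires 1 complex ion per 2 sulfate.

[Ta(gly)(py)4](SO4)2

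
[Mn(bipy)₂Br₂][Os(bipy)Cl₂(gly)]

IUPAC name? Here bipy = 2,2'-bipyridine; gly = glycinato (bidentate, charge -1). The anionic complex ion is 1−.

The complex anion is given as 1−; its ligand charges sum to -3, so Os = +2.
A 1:1 salt means the cation carries the equal and opposite charge, 1+.
Cation: ligand charges sum to -2; for the ion to be 1+, Mn = +3.

bis(2,2'-bipyridine)dibromomanganese(III) (2,2'-bipyridine)dichloro(glycinato)osmate(II)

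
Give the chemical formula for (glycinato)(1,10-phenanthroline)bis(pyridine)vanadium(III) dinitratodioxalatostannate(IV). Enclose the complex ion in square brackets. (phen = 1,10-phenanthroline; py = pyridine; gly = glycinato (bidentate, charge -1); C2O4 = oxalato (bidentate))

Cation [V…]: ligand charges -1, V(III) ⇒ ion charge 2+.
Anion [Sn…]: ligand charges -6, Sn(IV) ⇒ ion charge 2−.

[V(gly)(phen)(py)2][Sn(C2O4)2(NO3)2]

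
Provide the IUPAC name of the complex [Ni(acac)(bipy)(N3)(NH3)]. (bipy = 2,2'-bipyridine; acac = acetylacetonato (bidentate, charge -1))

There is no counter-ion, so the complex is neutral overall.
Ligand charges: 1×2,2'-bipyridine (neutral), 1×acetylacetonato (-1 each), 1×azido (-1 each), 1×ammine (neutral); total -2. So Ni + (-2) = 0, giving Ni = +2.
Ligands are named alphabetically: acetylacetonato before ammine before azido before bipyridine.

(acetylacetonato)ammineazido(2,2'-bipyridine)nickel(II)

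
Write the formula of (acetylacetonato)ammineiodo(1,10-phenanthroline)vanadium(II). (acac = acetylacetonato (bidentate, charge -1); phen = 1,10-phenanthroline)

[V(acac)I(NH3)(phen)]

Ligands: 1 acetylacetonato (acac, -1), 1 ammine (NH3, neutral), 1 1,10-phenanthroline (phen, neutral), 1 iodo (I, -1). Ligand charge sum = -2.
With V in oxidation state +2, the complex ion is [V...].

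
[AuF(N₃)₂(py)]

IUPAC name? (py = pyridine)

diazidofluoro(pyridine)gold(III)

There is no counter-ion, so the complex is neutral overall.
Ligand charges: 1×fluoro (-1 each), 2×azido (-1 each), 1×pyridine (neutral); total -3. So Au + (-3) = 0, giving Au = +3.
Ligands are named alphabetically: azido before fluoro before pyridine.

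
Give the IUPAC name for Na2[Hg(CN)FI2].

sodium cyanofluorodiiodomercurate(II)

The 2 sodium counter-ions carry a total charge of +2, so each complex ion is 2−.
Ligand charges: 2×iodo (-1 each), 1×cyano (-1 each), 1×fluoro (-1 each); total -4. So Hg + (-4) = 2−, giving Hg = +2.
The complex ion is anionic, so mercury takes the -ate form mercurate(II).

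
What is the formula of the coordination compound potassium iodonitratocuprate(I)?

Ligands: 1 iodo (I, -1), 1 nitrato (NO3, -1). Ligand charge sum = -2.
Charge balance with potassium (+1) requires 1 complex ion per 1 potassium.

K[CuI(NO3)]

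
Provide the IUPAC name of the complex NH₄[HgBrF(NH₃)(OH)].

The 1 ammonium counter-ion carries a total charge of +1, so each complex ion is 1−.
Ligand charges: 1×hydroxo (-1 each), 1×bromo (-1 each), 1×ammine (neutral), 1×fluoro (-1 each); total -3. So Hg + (-3) = 1−, giving Hg = +2.
Ligands are named alphabetically: ammine before bromo before fluoro before hydroxo.
The complex ion is anionic, so mercury takes the -ate form mercurate(II).

ammonium amminebromofluorohydroxomercurate(II)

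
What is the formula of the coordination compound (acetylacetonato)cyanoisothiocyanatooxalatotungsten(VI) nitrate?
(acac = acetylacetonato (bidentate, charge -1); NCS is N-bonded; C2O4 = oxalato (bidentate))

[W(acac)(C2O4)(CN)(NCS)]NO3

Ligands: 1 cyano (CN, -1), 1 acetylacetonato (acac, -1), 1 isothiocyanato (NCS, -1), 1 oxalato (C2O4, -2). Ligand charge sum = -5.
Charge balance with nitrate (-1) requires 1 complex ion per 1 nitrate.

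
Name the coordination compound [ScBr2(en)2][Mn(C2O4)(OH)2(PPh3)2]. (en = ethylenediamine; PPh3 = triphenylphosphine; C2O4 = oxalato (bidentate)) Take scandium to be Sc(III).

dibromobis(ethylenediamine)scandium(III) dihydroxooxalatobis(triphenylphosphine)manganate(III)

Sc is given as +3; the cation's ligand charges sum to -2, so the complex cation is 1+.
A 1:1 salt means the anion carries the equal and opposite charge, 1−.
Anion: ligand charges sum to -4; for the ion to be 1−, Mn = +3.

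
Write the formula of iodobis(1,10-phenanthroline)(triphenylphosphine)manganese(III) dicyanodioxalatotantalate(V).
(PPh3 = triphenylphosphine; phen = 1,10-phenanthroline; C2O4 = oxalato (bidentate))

[MnI(phen)2(PPh3)][Ta(C2O4)2(CN)2]2

Cation [Mn…]: ligand charges -1, Mn(III) ⇒ ion charge 2+.
Anion [Ta…]: ligand charges -6, Ta(V) ⇒ ion charge 1−.
One 2+ cation requires 2 of the 1− anion.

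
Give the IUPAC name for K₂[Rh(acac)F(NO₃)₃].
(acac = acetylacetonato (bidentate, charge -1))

potassium (acetylacetonato)fluorotrinitratorhodate(III)

The 2 potassium counter-ions carry a total charge of +2, so each complex ion is 2−.
Ligand charges: 1×acetylacetonato (-1 each), 1×fluoro (-1 each), 3×nitrato (-1 each); total -5. So Rh + (-5) = 2−, giving Rh = +3.
Ligands are named alphabetically: acetylacetonato before fluoro before nitrato.
The complex ion is anionic, so rhodium takes the -ate form rhodate(III).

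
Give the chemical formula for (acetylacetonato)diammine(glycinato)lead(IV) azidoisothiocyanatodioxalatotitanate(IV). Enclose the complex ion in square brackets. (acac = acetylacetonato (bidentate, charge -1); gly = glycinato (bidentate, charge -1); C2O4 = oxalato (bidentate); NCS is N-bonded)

[Pb(acac)(gly)(NH3)2][Ti(C2O4)2(N3)(NCS)]

Cation [Pb…]: ligand charges -2, Pb(IV) ⇒ ion charge 2+.
Anion [Ti…]: ligand charges -6, Ti(IV) ⇒ ion charge 2−.
One 2+ cation balances one 2− anion.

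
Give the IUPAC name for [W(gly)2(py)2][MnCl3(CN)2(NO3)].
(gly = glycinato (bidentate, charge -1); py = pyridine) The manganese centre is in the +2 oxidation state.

bis(glycinato)bis(pyridine)tungsten(VI) trichlorodicyanonitratomanganate(II)

Both ions are complex: the cation is named first with the plain metal name, the anion second with the -ate form; each ion's ligands are alphabetised independently.
Mn is given as +2; the anion's ligand charges sum to -6, so the complex anion is 4−.
A 1:1 salt means the cation carries the equal and opposite charge, 4+.
Cation: ligand charges sum to -2; for the ion to be 4+, W = +6.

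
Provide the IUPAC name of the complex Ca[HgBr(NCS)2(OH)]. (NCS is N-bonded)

The 1 calcium counter-ion carries a total charge of +2, so each complex ion is 2−.
Ligand charges: 1×bromo (-1 each), 1×hydroxo (-1 each), 2×isothiocyanato (-1 each); total -4. So Hg + (-4) = 2−, giving Hg = +2.
Ligands are named alphabetically: bromo before hydroxo before isothiocyanato.
The complex ion is anionic, so mercury takes the -ate form mercurate(II).

calcium bromohydroxodiisothiocyanatomercurate(II)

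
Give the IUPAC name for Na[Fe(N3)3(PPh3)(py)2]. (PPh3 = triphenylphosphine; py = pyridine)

sodium triazidobis(pyridine)(triphenylphosphine)ferrate(II)

The 1 sodium counter-ion carries a total charge of +1, so each complex ion is 1−.
Ligand charges: 3×azido (-1 each), 1×triphenylphosphine (neutral), 2×pyridine (neutral); total -3. So Fe + (-3) = 1−, giving Fe = +2.
Ligands are named alphabetically: azido before pyridine before triphenylphosphine.
The complex ion is anionic, so iron takes the -ate form ferrate(II).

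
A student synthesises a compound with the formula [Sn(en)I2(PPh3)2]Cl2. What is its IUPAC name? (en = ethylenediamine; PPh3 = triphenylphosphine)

(ethylenediamine)diiodobis(triphenylphosphine)tin(IV) chloride

The 2 chloride counter-ions carry a total charge of -2, so each complex ion is 2+.
Ligand charges: 1×ethylenediamine (neutral), 2×triphenylphosphine (neutral), 2×iodo (-1 each); total -2. So Sn + (-2) = 2+, giving Sn = +4.
Ligands are named alphabetically: ethylenediamine before iodo before triphenylphosphine.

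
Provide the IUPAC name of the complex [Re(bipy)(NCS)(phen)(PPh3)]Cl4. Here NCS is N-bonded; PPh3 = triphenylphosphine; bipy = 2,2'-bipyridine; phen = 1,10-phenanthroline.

(2,2'-bipyridine)isothiocyanato(1,10-phenanthroline)(triphenylphosphine)rhenium(V) chloride

The 4 chloride counter-ions carry a total charge of -4, so each complex ion is 4+.
Ligand charges: 1×isothiocyanato (-1 each), 1×triphenylphosphine (neutral), 1×2,2'-bipyridine (neutral), 1×1,10-phenanthroline (neutral); total -1. So Re + (-1) = 4+, giving Re = +5.
Ligands are named alphabetically: bipyridine before isothiocyanato before phenanthroline before triphenylphosphine.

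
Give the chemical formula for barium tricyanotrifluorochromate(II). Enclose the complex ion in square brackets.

Ligands: 3 fluoro (F, -1), 3 cyano (CN, -1). Ligand charge sum = -6.
Charge balance with barium (+2) requires 1 complex ion per 2 barium.

Ba2[Cr(CN)3F3]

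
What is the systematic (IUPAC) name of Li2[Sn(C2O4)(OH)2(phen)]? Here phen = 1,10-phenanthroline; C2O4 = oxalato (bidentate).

lithium dihydroxooxalato(1,10-phenanthroline)stannate(II)

The 2 lithium counter-ions carry a total charge of +2, so each complex ion is 2−.
Ligand charges: 1×1,10-phenanthroline (neutral), 1×oxalato (-2 each), 2×hydroxo (-1 each); total -4. So Sn + (-4) = 2−, giving Sn = +2.
The complex ion is anionic, so tin takes the -ate form stannate(II).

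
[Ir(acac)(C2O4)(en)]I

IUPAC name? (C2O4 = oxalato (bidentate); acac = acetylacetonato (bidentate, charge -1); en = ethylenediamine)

The 1 iodide counter-ion carries a total charge of -1, so each complex ion is 1+.
Ligand charges: 1×oxalato (-2 each), 1×acetylacetonato (-1 each), 1×ethylenediamine (neutral); total -3. So Ir + (-3) = 1+, giving Ir = +4.
Ligands are named alphabetically: acetylacetonato before ethylenediamine before oxalato.

(acetylacetonato)(ethylenediamine)oxalatoiridium(IV) iodide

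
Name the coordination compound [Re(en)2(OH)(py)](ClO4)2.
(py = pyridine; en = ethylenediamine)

bis(ethylenediamine)hydroxo(pyridine)rhenium(III) perchlorate

The 2 perchlorate counter-ions carry a total charge of -2, so each complex ion is 2+.
Ligand charges: 1×hydroxo (-1 each), 1×pyridine (neutral), 2×ethylenediamine (neutral); total -1. So Re + (-1) = 2+, giving Re = +3.
Ligands are named alphabetically: ethylenediamine before hydroxo before pyridine.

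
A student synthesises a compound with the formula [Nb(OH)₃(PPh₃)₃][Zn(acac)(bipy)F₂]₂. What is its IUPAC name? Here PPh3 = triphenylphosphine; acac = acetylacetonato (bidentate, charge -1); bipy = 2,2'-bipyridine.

trihydroxotris(triphenylphosphine)niobium(V) (acetylacetonato)(2,2'-bipyridine)difluorozincate(II)

Zinc is always +2 in its complexes; the anion's ligand charges sum to -3, so the complex anion is 1−.
With 2 anions per cation, the cation must be 2×1 = 2+.
Cation: ligand charges sum to -3; for the ion to be 2+, Nb = +5.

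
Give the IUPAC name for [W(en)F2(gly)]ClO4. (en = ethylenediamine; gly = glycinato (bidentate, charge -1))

The 1 perchlorate counter-ion carries a total charge of -1, so each complex ion is 1+.
Ligand charges: 1×ethylenediamine (neutral), 2×fluoro (-1 each), 1×glycinato (-1 each); total -3. So W + (-3) = 1+, giving W = +4.
Ligands are named alphabetically: ethylenediamine before fluoro before glycinato.

(ethylenediamine)difluoro(glycinato)tungsten(IV) perchlorate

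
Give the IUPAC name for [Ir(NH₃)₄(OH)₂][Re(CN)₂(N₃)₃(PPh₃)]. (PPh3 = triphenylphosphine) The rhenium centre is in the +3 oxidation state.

Both ions are complex: the cation is named first with the plain metal name, the anion second with the -ate form; each ion's ligands are alphabetised independently.
Re is given as +3; the anion's ligand charges sum to -5, so the complex anion is 2−.
A 1:1 salt means the cation carries the equal and opposite charge, 2+.
Cation: ligand charges sum to -2; for the ion to be 2+, Ir = +4.

tetraamminedihydroxoiridium(IV) triazidodicyano(triphenylphosphine)rhenate(III)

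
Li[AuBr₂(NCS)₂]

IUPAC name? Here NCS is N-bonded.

lithium dibromodiisothiocyanatoaurate(III)

The 1 lithium counter-ion carries a total charge of +1, so each complex ion is 1−.
Ligand charges: 2×bromo (-1 each), 2×isothiocyanato (-1 each); total -4. So Au + (-4) = 1−, giving Au = +3.
Ligands are named alphabetically: bromo before isothiocyanato.
The complex ion is anionic, so gold takes the -ate form aurate(III).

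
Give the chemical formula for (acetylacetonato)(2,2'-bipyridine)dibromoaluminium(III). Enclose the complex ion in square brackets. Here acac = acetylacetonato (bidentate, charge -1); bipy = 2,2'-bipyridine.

Ligands: 1 acetylacetonato (acac, -1), 1 2,2'-bipyridine (bipy, neutral), 2 bromo (Br, -1). Ligand charge sum = -3.
With Al in oxidation state +3, the complex ion is [Al...].

[Al(acac)(bipy)Br2]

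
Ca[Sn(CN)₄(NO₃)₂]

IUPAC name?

calcium tetracyanodinitratostannate(IV)

The 1 calcium counter-ion carries a total charge of +2, so each complex ion is 2−.
Ligand charges: 4×cyano (-1 each), 2×nitrato (-1 each); total -6. So Sn + (-6) = 2−, giving Sn = +4.
The complex ion is anionic, so tin takes the -ate form stannate(IV).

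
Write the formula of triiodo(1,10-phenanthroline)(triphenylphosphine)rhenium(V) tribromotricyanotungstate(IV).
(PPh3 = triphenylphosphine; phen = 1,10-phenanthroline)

[ReI3(phen)(PPh3)][WBr3(CN)3]

Cation [Re…]: ligand charges -3, Re(V) ⇒ ion charge 2+.
Anion [W…]: ligand charges -6, W(IV) ⇒ ion charge 2−.
One 2+ cation balances one 2− anion.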